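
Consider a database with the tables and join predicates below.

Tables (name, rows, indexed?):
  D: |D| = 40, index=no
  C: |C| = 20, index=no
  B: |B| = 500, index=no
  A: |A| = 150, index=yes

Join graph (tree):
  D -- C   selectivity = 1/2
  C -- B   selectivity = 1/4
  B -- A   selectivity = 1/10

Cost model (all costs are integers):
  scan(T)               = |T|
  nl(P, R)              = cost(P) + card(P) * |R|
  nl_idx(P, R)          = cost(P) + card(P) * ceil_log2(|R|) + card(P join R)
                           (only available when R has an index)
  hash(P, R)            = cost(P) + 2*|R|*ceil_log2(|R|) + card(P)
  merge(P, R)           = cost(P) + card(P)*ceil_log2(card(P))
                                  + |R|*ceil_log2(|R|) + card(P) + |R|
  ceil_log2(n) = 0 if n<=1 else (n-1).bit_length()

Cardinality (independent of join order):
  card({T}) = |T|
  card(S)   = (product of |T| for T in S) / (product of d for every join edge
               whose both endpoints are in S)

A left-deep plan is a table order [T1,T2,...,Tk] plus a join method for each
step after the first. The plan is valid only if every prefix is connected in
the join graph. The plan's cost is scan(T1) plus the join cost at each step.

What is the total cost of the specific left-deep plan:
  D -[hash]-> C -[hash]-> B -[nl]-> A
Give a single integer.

step 1: scan D: cost=40, card=40
step 2: join C via hash
    card(P join C) = 40*20/(2) = 400
    cost = 40 + 2*20*5 + 40 = 280
step 3: join B via hash
    card(P join B) = 400*500/(4) = 50000
    cost = 280 + 2*500*9 + 400 = 9680
step 4: join A via nl
    card(P join A) = 50000*150/(10) = 750000
    cost = 9680 + 50000*150 = 7509680

7509680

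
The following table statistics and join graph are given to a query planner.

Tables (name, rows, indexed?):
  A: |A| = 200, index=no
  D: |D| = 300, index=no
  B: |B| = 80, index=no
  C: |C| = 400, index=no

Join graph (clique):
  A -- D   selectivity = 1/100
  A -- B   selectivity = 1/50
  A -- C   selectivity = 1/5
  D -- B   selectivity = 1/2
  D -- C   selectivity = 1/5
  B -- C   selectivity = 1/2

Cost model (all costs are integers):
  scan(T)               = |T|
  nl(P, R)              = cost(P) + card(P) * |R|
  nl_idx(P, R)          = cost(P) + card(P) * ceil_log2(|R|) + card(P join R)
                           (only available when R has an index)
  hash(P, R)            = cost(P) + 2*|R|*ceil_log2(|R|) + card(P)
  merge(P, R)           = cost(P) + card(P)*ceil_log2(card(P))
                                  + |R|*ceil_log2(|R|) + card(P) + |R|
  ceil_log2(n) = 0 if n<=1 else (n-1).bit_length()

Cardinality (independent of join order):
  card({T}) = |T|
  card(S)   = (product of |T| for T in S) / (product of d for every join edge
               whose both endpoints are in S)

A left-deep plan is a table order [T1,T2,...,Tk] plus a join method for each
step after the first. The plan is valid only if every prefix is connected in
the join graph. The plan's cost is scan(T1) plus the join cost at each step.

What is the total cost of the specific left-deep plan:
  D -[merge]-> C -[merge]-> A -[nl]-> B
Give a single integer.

1161100

step 1: scan D: cost=300, card=300
step 2: join C via merge
    card(P join C) = 300*400/(5) = 24000
    cost = 300 + 300*9 + 400*9 + 300 + 400 = 7300
step 3: join A via merge
    card(P join A) = 24000*200/(100*5) = 9600
    cost = 7300 + 24000*15 + 200*8 + 24000 + 200 = 393100
step 4: join B via nl
    card(P join B) = 9600*80/(50*2*2) = 3840
    cost = 393100 + 9600*80 = 1161100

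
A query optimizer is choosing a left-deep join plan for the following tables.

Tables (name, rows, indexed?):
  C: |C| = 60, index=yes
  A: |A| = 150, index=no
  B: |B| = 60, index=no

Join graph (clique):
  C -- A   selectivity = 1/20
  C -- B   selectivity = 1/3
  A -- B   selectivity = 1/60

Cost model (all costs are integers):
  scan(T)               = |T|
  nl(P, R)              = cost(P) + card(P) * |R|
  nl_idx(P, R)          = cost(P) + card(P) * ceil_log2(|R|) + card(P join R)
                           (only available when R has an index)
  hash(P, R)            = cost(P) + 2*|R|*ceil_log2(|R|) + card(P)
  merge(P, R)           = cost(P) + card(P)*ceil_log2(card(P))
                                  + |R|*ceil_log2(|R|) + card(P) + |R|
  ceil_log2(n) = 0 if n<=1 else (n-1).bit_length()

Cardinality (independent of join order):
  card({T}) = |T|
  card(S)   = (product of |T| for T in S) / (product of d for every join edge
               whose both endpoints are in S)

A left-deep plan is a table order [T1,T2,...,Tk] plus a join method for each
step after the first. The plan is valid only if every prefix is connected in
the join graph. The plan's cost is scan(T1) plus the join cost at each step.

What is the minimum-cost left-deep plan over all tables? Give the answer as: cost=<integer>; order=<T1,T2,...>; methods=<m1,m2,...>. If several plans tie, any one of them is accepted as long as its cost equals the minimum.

cost=1890; order=A,B,C; methods=hash,hash

Selinger DP (subsets sized 1..n):
  {C}: scan cost=60, card=60
  {A}: scan cost=150, card=150
  {B}: scan cost=60, card=60
  {AC}: card=450; try (C,hash)→1020, (C,nl_idx)→1500, (A,merge)→1830, (C,merge)→1920, (A,hash)→2520, (A,nl)→9060 …(+1); best=1020 via (C,hash)
  {BC}: card=1200; try (C,hash)→840, (B,hash)→840, (C,merge)→900, (B,merge)→900, (C,nl_idx)→1620, (C,nl)→3660 …(+1); best=840 via (C,hash)
  {AB}: card=150; try (B,hash)→1020, (A,merge)→1830, (B,merge)→1920, (A,hash)→2520, (A,nl)→9060, (B,nl)→9150; best=1020 via (B,hash)
  {ABC}: card=150; try (C,hash)→1890, (C,nl_idx)→2070, (B,hash)→2190, (C,merge)→2790, (A,hash)→4440, (B,merge)→5940 …(+4); best=1890 via (C,hash)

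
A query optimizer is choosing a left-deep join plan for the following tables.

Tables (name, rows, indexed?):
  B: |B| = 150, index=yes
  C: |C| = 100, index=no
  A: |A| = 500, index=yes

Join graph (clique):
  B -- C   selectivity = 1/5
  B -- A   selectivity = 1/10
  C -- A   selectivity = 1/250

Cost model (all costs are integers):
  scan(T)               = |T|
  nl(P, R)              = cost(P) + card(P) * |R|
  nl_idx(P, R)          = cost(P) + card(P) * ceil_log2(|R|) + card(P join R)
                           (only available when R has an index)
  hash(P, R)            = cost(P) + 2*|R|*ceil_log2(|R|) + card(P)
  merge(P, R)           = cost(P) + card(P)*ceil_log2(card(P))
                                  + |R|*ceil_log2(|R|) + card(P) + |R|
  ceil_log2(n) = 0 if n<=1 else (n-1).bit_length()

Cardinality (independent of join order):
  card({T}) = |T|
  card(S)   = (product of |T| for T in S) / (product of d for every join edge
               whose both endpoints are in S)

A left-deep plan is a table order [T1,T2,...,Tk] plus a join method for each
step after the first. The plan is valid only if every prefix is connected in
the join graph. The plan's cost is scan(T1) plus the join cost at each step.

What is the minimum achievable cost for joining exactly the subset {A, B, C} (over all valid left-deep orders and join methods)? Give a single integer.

Selinger DP over subsets of {A,B,C}:
  {B}: scan cost=150, card=150
  {C}: scan cost=100, card=100
  {A}: scan cost=500, card=500
  {BC}: card=3000; try (C,hash)→1700, (B,merge)→2250, (C,merge)→2300, (B,hash)→2600, (B,nl_idx)→3900, (B,nl)→15100 …(+1); best=1700 via (C,hash)
  {AB}: card=7500; try (B,hash)→3400, (A,merge)→6500, (B,merge)→6850, (A,nl_idx)→9000, (A,hash)→9300, (B,nl_idx)→12000 …(+2); best=3400 via (B,hash)
  {AC}: card=200; try (A,nl_idx)→1200, (C,hash)→2400, (A,merge)→5900, (C,merge)→6300, (A,hash)→9200, (A,nl)→50100 …(+1); best=1200 via (A,nl_idx)
  {ABC}: card=600; try (B,nl_idx)→3400, (B,hash)→3800, (B,merge)→4350, (C,hash)→12300, (A,hash)→13700, (A,nl_idx)→29300 …(+5); best=3400 via (B,nl_idx)

3400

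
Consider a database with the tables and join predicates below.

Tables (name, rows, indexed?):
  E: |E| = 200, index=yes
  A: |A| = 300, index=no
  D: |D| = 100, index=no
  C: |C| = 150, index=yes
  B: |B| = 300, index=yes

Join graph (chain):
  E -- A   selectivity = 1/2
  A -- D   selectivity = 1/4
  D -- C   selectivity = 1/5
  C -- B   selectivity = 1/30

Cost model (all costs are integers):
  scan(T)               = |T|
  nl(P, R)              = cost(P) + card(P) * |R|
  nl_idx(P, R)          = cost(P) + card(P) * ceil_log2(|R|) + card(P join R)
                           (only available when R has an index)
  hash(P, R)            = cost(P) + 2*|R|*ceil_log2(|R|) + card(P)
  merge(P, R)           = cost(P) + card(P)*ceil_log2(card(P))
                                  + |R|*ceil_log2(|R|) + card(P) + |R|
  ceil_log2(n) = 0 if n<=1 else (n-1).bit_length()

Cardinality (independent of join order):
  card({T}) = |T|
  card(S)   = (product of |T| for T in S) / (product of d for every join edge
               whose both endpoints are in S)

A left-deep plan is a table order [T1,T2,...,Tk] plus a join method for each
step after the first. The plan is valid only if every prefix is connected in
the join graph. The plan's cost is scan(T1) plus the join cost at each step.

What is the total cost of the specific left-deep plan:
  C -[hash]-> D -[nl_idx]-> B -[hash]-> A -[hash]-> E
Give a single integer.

2347300

step 1: scan C: cost=150, card=150
step 2: join D via hash
    card(P join D) = 150*100/(5) = 3000
    cost = 150 + 2*100*7 + 150 = 1700
step 3: join B via nl_idx
    card(P join B) = 3000*300/(30) = 30000
    cost = 1700 + 3000*9 + 30000 = 58700
step 4: join A via hash
    card(P join A) = 30000*300/(4) = 2250000
    cost = 58700 + 2*300*9 + 30000 = 94100
step 5: join E via hash
    card(P join E) = 2250000*200/(2) = 225000000
    cost = 94100 + 2*200*8 + 2250000 = 2347300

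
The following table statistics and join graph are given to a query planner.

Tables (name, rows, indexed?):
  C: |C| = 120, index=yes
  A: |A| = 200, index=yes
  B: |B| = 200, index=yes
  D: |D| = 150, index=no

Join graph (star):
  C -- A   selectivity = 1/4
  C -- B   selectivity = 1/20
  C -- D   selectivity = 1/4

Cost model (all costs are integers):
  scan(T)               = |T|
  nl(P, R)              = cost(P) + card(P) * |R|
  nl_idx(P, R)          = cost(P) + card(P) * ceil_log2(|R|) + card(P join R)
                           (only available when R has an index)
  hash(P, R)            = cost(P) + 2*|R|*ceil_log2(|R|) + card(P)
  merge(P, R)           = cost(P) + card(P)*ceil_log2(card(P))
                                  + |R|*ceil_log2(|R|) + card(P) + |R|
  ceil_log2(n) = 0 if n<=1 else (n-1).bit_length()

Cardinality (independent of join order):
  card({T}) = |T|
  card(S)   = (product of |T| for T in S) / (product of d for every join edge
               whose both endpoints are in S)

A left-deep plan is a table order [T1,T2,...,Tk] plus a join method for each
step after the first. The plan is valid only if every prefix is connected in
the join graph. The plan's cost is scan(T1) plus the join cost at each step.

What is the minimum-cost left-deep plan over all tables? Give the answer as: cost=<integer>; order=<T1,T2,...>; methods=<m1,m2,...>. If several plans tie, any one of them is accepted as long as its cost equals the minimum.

Selinger DP (subsets sized 1..n):
  {C}: scan cost=120, card=120
  {A}: scan cost=200, card=200
  {B}: scan cost=200, card=200
  {D}: scan cost=150, card=150
  {AC}: card=6000; try (C,hash)→2080, (A,merge)→2880, (C,merge)→2960, (A,hash)→3440, (A,nl_idx)→7080, (C,nl_idx)→7600 …(+2); best=2080 via (C,hash)
  {BC}: card=1200; try (C,hash)→2080, (B,nl_idx)→2280, (C,nl_idx)→2800, (B,merge)→2880, (C,merge)→2960, (B,hash)→3440 …(+2); best=2080 via (C,hash)
  {CD}: card=4500; try (C,hash)→1980, (D,merge)→2430, (C,merge)→2460, (D,hash)→2640, (C,nl_idx)→5700, (D,nl)→18120 …(+1); best=1980 via (C,hash)
  {ABC}: card=60000; try (A,hash)→6480, (B,hash)→11280, (A,merge)→18280, (A,nl_idx)→71680, (B,merge)→87880, (B,nl_idx)→110080 …(+2); best=6480 via (A,hash)
  {ACD}: card=225000; try (A,hash)→9680, (D,hash)→10480, (A,merge)→66780, (D,merge)→87430, (A,nl_idx)→262980, (A,nl)→901980 …(+1); best=9680 via (A,hash)
  {BCD}: card=45000; try (D,hash)→5680, (B,hash)→9680, (D,merge)→17830, (B,merge)→66780, (B,nl_idx)→82980, (D,nl)→182080 …(+1); best=5680 via (D,hash)
  {ABCD}: card=2250000; try (A,hash)→53880, (D,hash)→68880, (B,hash)→237880, (A,merge)→772480, (D,merge)→1027830, (A,nl_idx)→2615680 …(+5); best=53880 via (A,hash)

cost=53880; order=B,C,D,A; methods=hash,hash,hash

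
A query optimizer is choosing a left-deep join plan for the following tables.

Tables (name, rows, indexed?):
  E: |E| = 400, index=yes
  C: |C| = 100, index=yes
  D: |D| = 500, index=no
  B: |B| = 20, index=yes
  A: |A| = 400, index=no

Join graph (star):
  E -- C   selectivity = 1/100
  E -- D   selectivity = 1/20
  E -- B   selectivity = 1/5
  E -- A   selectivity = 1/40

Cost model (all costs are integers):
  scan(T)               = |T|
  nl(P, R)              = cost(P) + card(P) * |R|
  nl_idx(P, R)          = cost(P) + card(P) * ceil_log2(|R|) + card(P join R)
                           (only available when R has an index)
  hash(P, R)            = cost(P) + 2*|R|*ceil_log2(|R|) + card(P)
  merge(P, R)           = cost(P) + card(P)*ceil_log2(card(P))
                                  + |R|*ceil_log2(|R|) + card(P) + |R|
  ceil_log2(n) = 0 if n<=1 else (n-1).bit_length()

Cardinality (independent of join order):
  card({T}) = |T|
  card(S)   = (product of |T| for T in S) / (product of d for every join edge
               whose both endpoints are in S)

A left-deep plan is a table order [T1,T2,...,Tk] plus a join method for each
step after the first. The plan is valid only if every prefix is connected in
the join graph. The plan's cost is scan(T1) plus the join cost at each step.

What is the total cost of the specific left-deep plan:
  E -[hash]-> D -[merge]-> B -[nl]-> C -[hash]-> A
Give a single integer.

4207120

step 1: scan E: cost=400, card=400
step 2: join D via hash
    card(P join D) = 400*500/(20) = 10000
    cost = 400 + 2*500*9 + 400 = 9800
step 3: join B via merge
    card(P join B) = 10000*20/(5) = 40000
    cost = 9800 + 10000*14 + 20*5 + 10000 + 20 = 159920
step 4: join C via nl
    card(P join C) = 40000*100/(100) = 40000
    cost = 159920 + 40000*100 = 4159920
step 5: join A via hash
    card(P join A) = 40000*400/(40) = 400000
    cost = 4159920 + 2*400*9 + 40000 = 4207120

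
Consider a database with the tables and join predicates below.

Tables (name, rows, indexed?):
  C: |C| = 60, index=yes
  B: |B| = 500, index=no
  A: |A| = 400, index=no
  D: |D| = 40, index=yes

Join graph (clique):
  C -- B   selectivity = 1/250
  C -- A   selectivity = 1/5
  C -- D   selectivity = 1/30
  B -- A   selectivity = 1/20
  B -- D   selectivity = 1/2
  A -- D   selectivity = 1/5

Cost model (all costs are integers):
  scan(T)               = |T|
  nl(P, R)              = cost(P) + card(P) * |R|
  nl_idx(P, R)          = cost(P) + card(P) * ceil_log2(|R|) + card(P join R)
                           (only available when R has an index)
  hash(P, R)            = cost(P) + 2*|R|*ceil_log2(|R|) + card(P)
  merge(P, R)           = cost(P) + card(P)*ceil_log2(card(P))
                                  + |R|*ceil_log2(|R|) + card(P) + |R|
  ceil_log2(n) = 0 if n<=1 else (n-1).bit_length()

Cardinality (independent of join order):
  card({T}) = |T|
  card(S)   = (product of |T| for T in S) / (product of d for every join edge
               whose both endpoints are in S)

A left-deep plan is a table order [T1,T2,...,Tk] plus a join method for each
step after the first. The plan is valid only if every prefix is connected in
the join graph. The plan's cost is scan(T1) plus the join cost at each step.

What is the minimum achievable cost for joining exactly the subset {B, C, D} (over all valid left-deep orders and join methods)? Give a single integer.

2320

Selinger DP over subsets of {B,C,D}:
  {C}: scan cost=60, card=60
  {B}: scan cost=500, card=500
  {D}: scan cost=40, card=40
  {BC}: card=120; try (C,hash)→1720, (C,nl_idx)→3620, (B,merge)→5480, (C,merge)→5920, (B,hash)→9120, (B,nl)→30060 …(+1); best=1720 via (C,hash)
  {CD}: card=80; try (C,nl_idx)→360, (D,nl_idx)→500, (D,hash)→600, (C,merge)→740, (D,merge)→760, (C,hash)→800 …(+2); best=360 via (C,nl_idx)
  {BD}: card=10000; try (D,hash)→1480, (B,merge)→5320, (D,merge)→5780, (B,hash)→9080, (D,nl_idx)→13500, (B,nl)→20040 …(+1); best=1480 via (D,hash)
  {BCD}: card=80; try (D,hash)→2320, (D,nl_idx)→2520, (D,merge)→2960, (B,merge)→6000, (D,nl)→6520, (B,hash)→9440 …(+5); best=2320 via (D,hash)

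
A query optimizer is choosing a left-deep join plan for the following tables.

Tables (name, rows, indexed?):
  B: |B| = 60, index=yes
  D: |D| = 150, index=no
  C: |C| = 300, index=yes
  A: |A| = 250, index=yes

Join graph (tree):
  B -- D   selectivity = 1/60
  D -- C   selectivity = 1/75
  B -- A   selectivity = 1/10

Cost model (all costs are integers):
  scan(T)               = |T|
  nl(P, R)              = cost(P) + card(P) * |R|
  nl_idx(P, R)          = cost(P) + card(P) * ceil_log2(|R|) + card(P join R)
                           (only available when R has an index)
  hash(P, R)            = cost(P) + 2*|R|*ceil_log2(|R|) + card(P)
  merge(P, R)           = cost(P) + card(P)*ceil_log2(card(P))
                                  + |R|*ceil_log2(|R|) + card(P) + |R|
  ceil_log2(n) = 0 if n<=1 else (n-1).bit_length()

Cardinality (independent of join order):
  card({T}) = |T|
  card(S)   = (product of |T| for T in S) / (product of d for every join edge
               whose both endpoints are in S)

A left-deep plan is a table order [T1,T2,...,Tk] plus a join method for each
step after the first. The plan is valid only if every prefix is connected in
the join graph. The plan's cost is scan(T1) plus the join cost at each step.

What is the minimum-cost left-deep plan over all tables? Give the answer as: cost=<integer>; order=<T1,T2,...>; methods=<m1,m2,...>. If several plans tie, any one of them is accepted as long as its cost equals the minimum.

Selinger DP (subsets sized 1..n):
  {B}: scan cost=60, card=60
  {D}: scan cost=150, card=150
  {C}: scan cost=300, card=300
  {A}: scan cost=250, card=250
  {BD}: card=150; try (B,hash)→1020, (B,nl_idx)→1200, (D,merge)→1830, (B,merge)→1920, (D,hash)→2520, (D,nl)→9060 …(+1); best=1020 via (B,hash)
  {AB}: card=1500; try (B,hash)→1220, (A,nl_idx)→2040, (A,merge)→2730, (B,merge)→2920, (B,nl_idx)→3250, (A,hash)→4120 …(+2); best=1220 via (B,hash)
  {CD}: card=600; try (C,nl_idx)→2100, (D,hash)→3000, (C,merge)→4500, (D,merge)→4650, (C,hash)→5700, (C,nl)→45150 …(+1); best=2100 via (C,nl_idx)
  {BCD}: card=600; try (C,nl_idx)→2970, (B,hash)→3420, (C,merge)→5370, (B,nl_idx)→6300, (C,hash)→6570, (B,merge)→9120 …(+2); best=2970 via (C,nl_idx)
  {ABD}: card=3750; try (A,merge)→4620, (D,hash)→5120, (A,hash)→5170, (A,nl_idx)→5970, (D,merge)→20570, (A,nl)→38520 …(+1); best=4620 via (A,merge)
  {ABCD}: card=15000; try (A,hash)→7570, (A,merge)→11820, (C,hash)→13770, (A,nl_idx)→22770, (C,nl_idx)→53370, (C,merge)→56370 …(+2); best=7570 via (A,hash)

cost=7570; order=D,B,C,A; methods=hash,nl_idx,hash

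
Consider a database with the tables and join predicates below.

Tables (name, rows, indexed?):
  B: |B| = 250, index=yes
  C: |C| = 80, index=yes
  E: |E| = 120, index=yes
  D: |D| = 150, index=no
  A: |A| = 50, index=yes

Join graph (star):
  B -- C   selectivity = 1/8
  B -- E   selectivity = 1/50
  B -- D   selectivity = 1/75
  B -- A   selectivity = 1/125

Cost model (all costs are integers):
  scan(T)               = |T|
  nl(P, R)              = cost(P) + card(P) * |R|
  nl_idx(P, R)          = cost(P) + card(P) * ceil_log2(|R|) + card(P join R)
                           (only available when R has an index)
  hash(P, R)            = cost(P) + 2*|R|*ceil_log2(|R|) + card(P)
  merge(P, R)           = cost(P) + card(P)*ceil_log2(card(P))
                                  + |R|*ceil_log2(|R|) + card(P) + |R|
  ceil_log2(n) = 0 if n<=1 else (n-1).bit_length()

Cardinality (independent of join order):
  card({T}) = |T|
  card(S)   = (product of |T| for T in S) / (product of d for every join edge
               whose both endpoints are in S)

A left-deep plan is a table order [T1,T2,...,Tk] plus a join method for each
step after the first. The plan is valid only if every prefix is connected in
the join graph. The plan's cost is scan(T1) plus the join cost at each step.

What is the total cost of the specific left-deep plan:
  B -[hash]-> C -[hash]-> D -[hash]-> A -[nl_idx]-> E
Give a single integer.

step 1: scan B: cost=250, card=250
step 2: join C via hash
    card(P join C) = 250*80/(8) = 2500
    cost = 250 + 2*80*7 + 250 = 1620
step 3: join D via hash
    card(P join D) = 2500*150/(75) = 5000
    cost = 1620 + 2*150*8 + 2500 = 6520
step 4: join A via hash
    card(P join A) = 5000*50/(125) = 2000
    cost = 6520 + 2*50*6 + 5000 = 12120
step 5: join E via nl_idx
    card(P join E) = 2000*120/(50) = 4800
    cost = 12120 + 2000*7 + 4800 = 30920

30920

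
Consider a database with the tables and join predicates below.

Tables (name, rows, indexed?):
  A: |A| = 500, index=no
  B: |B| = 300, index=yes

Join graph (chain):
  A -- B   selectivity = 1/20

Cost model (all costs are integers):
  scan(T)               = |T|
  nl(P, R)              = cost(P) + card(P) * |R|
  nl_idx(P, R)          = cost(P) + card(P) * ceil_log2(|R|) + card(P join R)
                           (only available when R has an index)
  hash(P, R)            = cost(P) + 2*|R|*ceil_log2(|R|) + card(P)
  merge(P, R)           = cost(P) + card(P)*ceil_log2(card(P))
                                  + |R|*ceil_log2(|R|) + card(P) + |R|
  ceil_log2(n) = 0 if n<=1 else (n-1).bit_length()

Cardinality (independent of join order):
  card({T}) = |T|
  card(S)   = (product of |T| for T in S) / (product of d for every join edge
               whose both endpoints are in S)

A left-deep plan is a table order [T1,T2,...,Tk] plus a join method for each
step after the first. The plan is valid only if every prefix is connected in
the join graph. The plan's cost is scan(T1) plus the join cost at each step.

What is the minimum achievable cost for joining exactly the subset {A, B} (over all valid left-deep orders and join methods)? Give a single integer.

Selinger DP over subsets of {A,B}:
  {A}: scan cost=500, card=500
  {B}: scan cost=300, card=300
  {AB}: card=7500; try (B,hash)→6400, (A,merge)→8300, (B,merge)→8500, (A,hash)→9600, (B,nl_idx)→12500, (A,nl)→150300 …(+1); best=6400 via (B,hash)

6400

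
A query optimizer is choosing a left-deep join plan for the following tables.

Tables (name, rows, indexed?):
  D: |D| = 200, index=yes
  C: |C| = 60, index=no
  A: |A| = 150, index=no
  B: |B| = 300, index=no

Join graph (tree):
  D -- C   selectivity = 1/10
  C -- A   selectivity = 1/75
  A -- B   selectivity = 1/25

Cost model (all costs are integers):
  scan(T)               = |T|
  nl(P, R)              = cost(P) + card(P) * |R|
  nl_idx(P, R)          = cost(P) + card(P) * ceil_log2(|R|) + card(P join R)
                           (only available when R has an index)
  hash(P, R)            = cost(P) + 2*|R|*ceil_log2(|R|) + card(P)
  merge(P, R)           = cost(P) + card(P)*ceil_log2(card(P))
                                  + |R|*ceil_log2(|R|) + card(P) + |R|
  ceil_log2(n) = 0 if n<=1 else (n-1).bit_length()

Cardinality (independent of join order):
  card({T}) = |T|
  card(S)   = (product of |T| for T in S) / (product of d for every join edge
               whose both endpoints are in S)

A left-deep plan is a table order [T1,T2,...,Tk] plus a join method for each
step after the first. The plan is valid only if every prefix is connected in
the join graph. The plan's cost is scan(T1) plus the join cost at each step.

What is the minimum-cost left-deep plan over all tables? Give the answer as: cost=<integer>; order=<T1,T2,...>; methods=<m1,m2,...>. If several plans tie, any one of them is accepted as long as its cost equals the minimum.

cost=9620; order=A,C,B,D; methods=hash,merge,hash

Selinger DP (subsets sized 1..n):
  {D}: scan cost=200, card=200
  {C}: scan cost=60, card=60
  {A}: scan cost=150, card=150
  {B}: scan cost=300, card=300
  {CD}: card=1200; try (C,hash)→1120, (D,nl_idx)→1740, (D,merge)→2280, (C,merge)→2420, (D,hash)→3320, (D,nl)→12060 …(+1); best=1120 via (C,hash)
  {AC}: card=120; try (C,hash)→1020, (A,merge)→1830, (C,merge)→1920, (A,hash)→2520, (A,nl)→9060, (C,nl)→9150; best=1020 via (C,hash)
  {AB}: card=1800; try (A,hash)→3000, (B,merge)→4500, (A,merge)→4650, (B,hash)→5700, (B,nl)→45150, (A,nl)→45300; best=3000 via (A,hash)
  {ACD}: card=2400; try (D,merge)→3780, (D,hash)→4340, (D,nl_idx)→4380, (A,hash)→4720, (A,merge)→16870, (D,nl)→25020 …(+1); best=3780 via (D,merge)
  {ABC}: card=1440; try (B,merge)→4980, (C,hash)→5520, (B,hash)→6540, (C,merge)→25020, (B,nl)→37020, (C,nl)→111000; best=4980 via (B,merge)
  {ABCD}: card=28800; try (D,hash)→9620, (B,hash)→11580, (D,merge)→24060, (B,merge)→37980, (D,nl_idx)→45300, (D,nl)→292980 …(+1); best=9620 via (D,hash)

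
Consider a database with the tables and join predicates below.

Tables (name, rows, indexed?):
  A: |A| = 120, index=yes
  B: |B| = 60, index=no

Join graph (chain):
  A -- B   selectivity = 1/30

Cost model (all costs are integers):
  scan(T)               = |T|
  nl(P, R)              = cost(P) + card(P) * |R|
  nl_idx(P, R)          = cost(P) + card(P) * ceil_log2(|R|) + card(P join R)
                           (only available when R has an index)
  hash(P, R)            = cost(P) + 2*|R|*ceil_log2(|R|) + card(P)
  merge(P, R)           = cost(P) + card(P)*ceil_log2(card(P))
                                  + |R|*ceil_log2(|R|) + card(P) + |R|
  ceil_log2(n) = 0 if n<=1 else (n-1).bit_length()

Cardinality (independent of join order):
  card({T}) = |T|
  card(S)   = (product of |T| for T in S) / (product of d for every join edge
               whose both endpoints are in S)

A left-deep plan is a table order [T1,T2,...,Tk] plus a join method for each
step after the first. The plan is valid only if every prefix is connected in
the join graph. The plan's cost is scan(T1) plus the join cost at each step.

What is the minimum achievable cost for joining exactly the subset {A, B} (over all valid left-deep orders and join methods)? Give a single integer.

Selinger DP over subsets of {A,B}:
  {A}: scan cost=120, card=120
  {B}: scan cost=60, card=60
  {AB}: card=240; try (A,nl_idx)→720, (B,hash)→960, (A,merge)→1440, (B,merge)→1500, (A,hash)→1800, (A,nl)→7260 …(+1); best=720 via (A,nl_idx)

720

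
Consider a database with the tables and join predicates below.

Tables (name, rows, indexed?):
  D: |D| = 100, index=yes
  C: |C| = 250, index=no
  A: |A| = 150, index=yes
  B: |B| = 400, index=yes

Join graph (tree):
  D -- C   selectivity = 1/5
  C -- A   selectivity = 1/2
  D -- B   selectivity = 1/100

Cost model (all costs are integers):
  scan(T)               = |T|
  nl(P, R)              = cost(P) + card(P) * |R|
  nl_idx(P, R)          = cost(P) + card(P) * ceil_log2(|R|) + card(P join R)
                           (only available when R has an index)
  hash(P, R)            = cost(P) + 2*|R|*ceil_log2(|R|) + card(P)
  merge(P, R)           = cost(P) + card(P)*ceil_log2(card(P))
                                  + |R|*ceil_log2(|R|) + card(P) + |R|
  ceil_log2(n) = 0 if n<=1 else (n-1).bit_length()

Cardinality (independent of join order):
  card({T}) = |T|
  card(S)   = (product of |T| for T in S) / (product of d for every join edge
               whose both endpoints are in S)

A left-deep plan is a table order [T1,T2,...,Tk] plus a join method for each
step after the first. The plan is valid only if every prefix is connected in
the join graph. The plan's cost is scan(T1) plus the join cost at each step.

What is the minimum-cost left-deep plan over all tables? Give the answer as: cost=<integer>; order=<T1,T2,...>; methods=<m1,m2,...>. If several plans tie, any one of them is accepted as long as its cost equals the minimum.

cost=28200; order=D,B,C,A; methods=nl_idx,hash,hash

Selinger DP (subsets sized 1..n):
  {D}: scan cost=100, card=100
  {C}: scan cost=250, card=250
  {A}: scan cost=150, card=150
  {B}: scan cost=400, card=400
  {CD}: card=5000; try (D,hash)→1900, (C,merge)→3150, (D,merge)→3300, (C,hash)→4200, (D,nl_idx)→7000, (C,nl)→25100 …(+1); best=1900 via (D,hash)
  {BD}: card=400; try (B,nl_idx)→1400, (D,hash)→2200, (D,nl_idx)→3600, (B,merge)→4900, (D,merge)→5200, (B,hash)→7400 …(+2); best=1400 via (B,nl_idx)
  {AC}: card=18750; try (A,hash)→2900, (C,merge)→3750, (A,merge)→3850, (C,hash)→4300, (A,nl_idx)→21000, (C,nl)→37650 …(+1); best=2900 via (A,hash)
  {ACD}: card=375000; try (A,hash)→9300, (D,hash)→23050, (A,merge)→73250, (D,merge)→303700, (A,nl_idx)→416900, (D,nl_idx)→509150 …(+2); best=9300 via (A,hash)
  {BCD}: card=20000; try (C,hash)→5800, (C,merge)→7650, (B,hash)→14100, (B,nl_idx)→66900, (B,merge)→75900, (C,nl)→101400 …(+1); best=5800 via (C,hash)
  {ABCD}: card=1500000; try (A,hash)→28200, (A,merge)→327150, (B,hash)→391500, (A,nl_idx)→1665800, (A,nl)→3005800, (B,nl_idx)→4884300 …(+2); best=28200 via (A,hash)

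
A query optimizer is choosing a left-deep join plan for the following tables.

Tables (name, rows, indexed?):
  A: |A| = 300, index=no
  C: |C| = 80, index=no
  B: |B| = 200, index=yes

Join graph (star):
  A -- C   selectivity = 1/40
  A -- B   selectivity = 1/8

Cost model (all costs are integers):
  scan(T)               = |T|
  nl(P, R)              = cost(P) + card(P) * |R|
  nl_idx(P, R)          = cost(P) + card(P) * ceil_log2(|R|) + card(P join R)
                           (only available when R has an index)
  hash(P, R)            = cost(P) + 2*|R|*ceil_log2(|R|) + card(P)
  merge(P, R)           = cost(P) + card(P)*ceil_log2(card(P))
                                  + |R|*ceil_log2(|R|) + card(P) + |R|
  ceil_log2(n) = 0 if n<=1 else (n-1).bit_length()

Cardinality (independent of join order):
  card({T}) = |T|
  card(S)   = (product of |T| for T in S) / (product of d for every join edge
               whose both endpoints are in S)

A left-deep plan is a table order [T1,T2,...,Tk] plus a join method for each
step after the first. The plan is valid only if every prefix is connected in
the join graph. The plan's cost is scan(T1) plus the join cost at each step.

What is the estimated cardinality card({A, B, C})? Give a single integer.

15000

Tables in S: A(300), B(200), C(80)
Edges inside S: A-C(d=40), A-B(d=8)
numerator = 300 * 200 * 80 = 4800000
denominator = 40 * 8 = 320
card(S) = 4800000 / 320 = 15000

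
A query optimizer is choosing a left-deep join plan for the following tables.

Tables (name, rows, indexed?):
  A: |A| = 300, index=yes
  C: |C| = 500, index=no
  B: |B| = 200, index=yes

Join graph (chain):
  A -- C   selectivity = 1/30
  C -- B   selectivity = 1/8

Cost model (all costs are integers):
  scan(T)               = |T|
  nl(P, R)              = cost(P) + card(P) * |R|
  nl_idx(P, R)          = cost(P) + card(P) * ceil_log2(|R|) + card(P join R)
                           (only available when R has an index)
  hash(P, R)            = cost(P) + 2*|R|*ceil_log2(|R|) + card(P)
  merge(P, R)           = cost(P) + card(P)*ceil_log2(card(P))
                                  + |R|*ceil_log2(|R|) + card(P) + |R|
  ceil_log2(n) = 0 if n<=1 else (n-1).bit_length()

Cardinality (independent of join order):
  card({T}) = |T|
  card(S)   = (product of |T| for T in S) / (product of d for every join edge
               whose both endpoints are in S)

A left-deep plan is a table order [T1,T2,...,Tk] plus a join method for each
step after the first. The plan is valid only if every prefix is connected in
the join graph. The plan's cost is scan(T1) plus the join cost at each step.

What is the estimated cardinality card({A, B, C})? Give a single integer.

Tables in S: A(300), B(200), C(500)
Edges inside S: A-C(d=30), C-B(d=8)
numerator = 300 * 200 * 500 = 30000000
denominator = 30 * 8 = 240
card(S) = 30000000 / 240 = 125000

125000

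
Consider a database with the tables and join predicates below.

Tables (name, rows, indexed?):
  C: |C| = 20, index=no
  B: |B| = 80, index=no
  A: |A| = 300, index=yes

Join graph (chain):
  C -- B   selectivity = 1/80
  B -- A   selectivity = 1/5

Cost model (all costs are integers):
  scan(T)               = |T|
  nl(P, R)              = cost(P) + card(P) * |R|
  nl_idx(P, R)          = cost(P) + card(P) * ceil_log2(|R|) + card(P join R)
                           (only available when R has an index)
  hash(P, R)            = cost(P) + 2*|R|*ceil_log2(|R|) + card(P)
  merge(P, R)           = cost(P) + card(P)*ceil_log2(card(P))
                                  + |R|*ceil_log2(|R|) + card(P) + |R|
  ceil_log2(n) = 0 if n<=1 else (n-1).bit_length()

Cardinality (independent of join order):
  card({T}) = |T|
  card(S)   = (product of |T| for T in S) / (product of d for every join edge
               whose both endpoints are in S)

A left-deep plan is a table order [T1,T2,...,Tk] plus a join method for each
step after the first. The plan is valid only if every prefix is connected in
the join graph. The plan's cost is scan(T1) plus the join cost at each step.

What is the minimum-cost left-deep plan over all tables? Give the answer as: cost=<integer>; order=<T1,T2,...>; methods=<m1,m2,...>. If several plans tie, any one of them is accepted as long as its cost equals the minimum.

Selinger DP (subsets sized 1..n):
  {C}: scan cost=20, card=20
  {B}: scan cost=80, card=80
  {A}: scan cost=300, card=300
  {BC}: card=20; try (C,hash)→360, (B,merge)→780, (C,merge)→840, (B,hash)→1160, (B,nl)→1620, (C,nl)→1680; best=360 via (C,hash)
  {AB}: card=4800; try (B,hash)→1720, (A,merge)→3720, (B,merge)→3940, (A,hash)→5560, (A,nl_idx)→5600, (A,nl)→24080 …(+1); best=1720 via (B,hash)
  {ABC}: card=1200; try (A,nl_idx)→1740, (A,merge)→3480, (A,hash)→5780, (A,nl)→6360, (C,hash)→6720, (C,merge)→69040 …(+1); best=1740 via (A,nl_idx)

cost=1740; order=B,C,A; methods=hash,nl_idx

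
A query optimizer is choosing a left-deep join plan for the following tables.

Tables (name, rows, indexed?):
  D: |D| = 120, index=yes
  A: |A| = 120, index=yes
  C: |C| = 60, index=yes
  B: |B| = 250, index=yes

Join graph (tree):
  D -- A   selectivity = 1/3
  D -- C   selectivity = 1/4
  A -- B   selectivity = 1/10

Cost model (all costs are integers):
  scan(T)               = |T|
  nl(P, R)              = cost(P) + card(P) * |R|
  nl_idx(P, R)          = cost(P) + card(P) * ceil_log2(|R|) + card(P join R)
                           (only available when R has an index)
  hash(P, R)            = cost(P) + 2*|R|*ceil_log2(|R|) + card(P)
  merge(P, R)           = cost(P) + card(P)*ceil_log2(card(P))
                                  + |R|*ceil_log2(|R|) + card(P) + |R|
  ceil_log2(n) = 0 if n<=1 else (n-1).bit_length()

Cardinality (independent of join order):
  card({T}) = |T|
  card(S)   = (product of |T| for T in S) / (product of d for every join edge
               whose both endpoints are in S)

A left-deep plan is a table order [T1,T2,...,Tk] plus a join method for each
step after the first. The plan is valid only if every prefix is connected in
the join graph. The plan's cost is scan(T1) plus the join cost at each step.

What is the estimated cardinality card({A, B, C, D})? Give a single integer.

1800000

Tables in S: A(120), B(250), C(60), D(120)
Edges inside S: D-A(d=3), D-C(d=4), A-B(d=10)
numerator = 120 * 250 * 60 * 120 = 216000000
denominator = 3 * 4 * 10 = 120
card(S) = 216000000 / 120 = 1800000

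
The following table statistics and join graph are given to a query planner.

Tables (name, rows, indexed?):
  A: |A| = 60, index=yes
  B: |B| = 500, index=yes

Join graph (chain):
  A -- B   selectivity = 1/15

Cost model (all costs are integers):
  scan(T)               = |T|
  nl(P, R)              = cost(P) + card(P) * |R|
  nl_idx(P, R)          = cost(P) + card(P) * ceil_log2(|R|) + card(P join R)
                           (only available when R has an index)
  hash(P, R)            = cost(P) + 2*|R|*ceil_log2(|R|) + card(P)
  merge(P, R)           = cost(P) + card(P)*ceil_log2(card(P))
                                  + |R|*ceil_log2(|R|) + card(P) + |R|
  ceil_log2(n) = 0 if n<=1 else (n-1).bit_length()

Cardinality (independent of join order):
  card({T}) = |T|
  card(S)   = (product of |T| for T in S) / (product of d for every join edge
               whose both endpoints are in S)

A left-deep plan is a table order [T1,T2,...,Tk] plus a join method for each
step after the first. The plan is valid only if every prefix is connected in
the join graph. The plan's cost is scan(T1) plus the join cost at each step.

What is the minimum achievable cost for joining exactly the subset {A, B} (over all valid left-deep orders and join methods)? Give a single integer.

Selinger DP over subsets of {A,B}:
  {A}: scan cost=60, card=60
  {B}: scan cost=500, card=500
  {AB}: card=2000; try (A,hash)→1720, (B,nl_idx)→2600, (B,merge)→5480, (A,nl_idx)→5500, (A,merge)→5920, (B,hash)→9120 …(+2); best=1720 via (A,hash)

1720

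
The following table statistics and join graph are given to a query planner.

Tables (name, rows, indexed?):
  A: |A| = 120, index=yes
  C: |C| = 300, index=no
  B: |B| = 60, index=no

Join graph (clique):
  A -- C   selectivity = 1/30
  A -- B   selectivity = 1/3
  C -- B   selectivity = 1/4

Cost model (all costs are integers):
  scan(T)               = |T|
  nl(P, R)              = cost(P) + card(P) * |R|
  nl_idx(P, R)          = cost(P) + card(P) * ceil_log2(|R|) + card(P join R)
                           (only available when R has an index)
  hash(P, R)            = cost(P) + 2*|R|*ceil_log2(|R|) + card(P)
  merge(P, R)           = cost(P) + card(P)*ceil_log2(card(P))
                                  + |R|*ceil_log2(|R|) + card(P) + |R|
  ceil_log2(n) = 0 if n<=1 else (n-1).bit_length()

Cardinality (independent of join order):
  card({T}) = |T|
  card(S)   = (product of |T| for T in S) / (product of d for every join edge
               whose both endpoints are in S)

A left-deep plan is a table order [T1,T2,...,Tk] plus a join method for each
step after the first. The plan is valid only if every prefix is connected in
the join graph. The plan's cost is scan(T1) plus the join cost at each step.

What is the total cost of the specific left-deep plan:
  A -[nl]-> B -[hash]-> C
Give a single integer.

15120

step 1: scan A: cost=120, card=120
step 2: join B via nl
    card(P join B) = 120*60/(3) = 2400
    cost = 120 + 120*60 = 7320
step 3: join C via hash
    card(P join C) = 2400*300/(30*4) = 6000
    cost = 7320 + 2*300*9 + 2400 = 15120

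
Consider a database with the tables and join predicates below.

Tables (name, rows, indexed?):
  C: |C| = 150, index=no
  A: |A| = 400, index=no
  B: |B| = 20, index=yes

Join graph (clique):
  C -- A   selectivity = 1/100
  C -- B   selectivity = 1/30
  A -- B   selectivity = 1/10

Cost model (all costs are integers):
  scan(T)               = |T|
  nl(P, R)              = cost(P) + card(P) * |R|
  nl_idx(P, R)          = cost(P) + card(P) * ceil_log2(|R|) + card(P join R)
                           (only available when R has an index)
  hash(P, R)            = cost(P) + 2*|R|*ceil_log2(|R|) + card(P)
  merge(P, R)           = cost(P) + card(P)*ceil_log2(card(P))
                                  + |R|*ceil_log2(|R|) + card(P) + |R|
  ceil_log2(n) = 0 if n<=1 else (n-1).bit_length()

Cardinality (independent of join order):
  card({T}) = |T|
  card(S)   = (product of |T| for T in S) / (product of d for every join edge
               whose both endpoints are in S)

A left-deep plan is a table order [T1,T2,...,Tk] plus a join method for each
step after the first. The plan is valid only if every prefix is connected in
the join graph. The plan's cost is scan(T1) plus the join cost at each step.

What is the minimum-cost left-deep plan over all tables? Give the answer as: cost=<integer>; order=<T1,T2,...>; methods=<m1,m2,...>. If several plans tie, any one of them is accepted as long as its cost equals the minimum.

cost=4000; order=A,C,B; methods=hash,hash

Selinger DP (subsets sized 1..n):
  {C}: scan cost=150, card=150
  {A}: scan cost=400, card=400
  {B}: scan cost=20, card=20
  {AC}: card=600; try (C,hash)→3200, (A,merge)→5500, (C,merge)→5750, (A,hash)→7500, (A,nl)→60150, (C,nl)→60400; best=3200 via (C,hash)
  {BC}: card=100; try (B,hash)→500, (B,nl_idx)→1000, (C,merge)→1490, (B,merge)→1620, (C,hash)→2440, (C,nl)→3020 …(+1); best=500 via (B,hash)
  {AB}: card=800; try (B,hash)→1000, (B,nl_idx)→3200, (A,merge)→4140, (B,merge)→4520, (A,hash)→7240, (A,nl)→8020 …(+1); best=1000 via (B,hash)
  {ABC}: card=40; try (B,hash)→4000, (C,hash)→4200, (A,merge)→5300, (B,nl_idx)→6240, (A,hash)→7800, (B,merge)→9920 …(+4); best=4000 via (B,hash)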